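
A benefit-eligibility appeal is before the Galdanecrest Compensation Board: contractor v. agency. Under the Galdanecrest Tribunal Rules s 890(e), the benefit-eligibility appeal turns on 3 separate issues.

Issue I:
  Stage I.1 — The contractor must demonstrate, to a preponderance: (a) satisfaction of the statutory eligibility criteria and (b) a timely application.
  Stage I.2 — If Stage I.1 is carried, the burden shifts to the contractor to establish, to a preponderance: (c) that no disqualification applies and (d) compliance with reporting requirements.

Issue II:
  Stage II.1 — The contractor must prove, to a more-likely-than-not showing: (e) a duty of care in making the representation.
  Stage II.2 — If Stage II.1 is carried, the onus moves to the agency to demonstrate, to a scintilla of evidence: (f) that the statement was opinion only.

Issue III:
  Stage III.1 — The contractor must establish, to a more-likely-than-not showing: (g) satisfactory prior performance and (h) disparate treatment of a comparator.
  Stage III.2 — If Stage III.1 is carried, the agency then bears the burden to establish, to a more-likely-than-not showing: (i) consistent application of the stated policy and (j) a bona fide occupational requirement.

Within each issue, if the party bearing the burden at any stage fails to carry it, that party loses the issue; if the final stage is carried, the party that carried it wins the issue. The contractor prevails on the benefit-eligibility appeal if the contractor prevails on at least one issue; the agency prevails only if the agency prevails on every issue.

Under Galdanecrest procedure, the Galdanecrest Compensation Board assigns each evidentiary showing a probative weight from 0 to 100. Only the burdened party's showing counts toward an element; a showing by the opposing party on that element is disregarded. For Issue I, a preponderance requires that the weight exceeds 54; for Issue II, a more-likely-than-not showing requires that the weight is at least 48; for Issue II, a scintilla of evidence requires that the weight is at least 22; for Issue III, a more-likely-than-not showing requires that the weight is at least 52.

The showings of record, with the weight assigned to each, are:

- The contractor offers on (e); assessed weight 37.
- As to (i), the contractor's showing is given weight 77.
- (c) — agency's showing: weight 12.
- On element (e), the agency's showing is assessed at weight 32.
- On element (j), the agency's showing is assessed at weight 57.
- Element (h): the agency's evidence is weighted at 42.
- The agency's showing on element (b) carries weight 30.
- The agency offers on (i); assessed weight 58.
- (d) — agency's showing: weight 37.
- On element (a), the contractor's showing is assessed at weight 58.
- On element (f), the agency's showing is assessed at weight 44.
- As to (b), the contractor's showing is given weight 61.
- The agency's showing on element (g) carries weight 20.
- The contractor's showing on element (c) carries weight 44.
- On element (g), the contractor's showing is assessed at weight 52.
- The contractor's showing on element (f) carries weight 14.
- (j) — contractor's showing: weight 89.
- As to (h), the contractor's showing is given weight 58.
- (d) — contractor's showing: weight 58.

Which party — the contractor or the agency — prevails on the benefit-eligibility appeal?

— Issue I —
At Stage I.1 the contractor must meet a preponderance (weight exceeds 54): on (a) the weight is 58, > 54, so (a) meets the standard; on (b) the weight is 61 (the agency's 30 is given no effect), which does exceed 54, so (b) meets the standard.
  Stage I.1 carried; the burden remains with the contractor.
At Stage I.2 the contractor must meet a preponderance (weight exceeds 54): on (c) the weight is 44 (the agency's 12 is given no effect), which does not exceed 54, so (c) does not meet the standard; on (d) the weight is 58 (the agency's 37 is given no effect), > 54, so (d) meets the standard.
  The contractor does not carry Stage I.2.
The analysis ends at Stage I.2; the agency prevails on this issue.
— Issue II —
Stage II.1 — burden on contractor; standard: a more-likely-than-not showing (weight is at least 48).
    (e): 37 (agency's 32 disregarded) < 48 [not met]
  The contractor does not carry Stage II.1.
The analysis ends at Stage II.1; the agency prevails on this issue.
— Issue III —
Stage III.1 (contractor, a more-likely-than-not showing, weight is at least 52): (g) 52 (agency's 20 disregarded) ≥ 52 — meets; (h) 58 (agency's 42 disregarded) ≥ 52 — meets.
  Stage III.1 is satisfied; the onus moves to the agency.
Stage III.2 (agency, a more-likely-than-not showing, weight is at least 52): (i) 58 (contractor's 77 disregarded) ≥ 52 — meets; (j) 57 (contractor's 89 disregarded) ≥ 52 — meets.
  The agency carries the last stage.
With every stage satisfied, the agency prevails on this issue.
Per-issue: Issue I → agency; Issue II → agency; Issue III → agency. The contractor must prevail on at least one issue; overall, the agency prevails.

agency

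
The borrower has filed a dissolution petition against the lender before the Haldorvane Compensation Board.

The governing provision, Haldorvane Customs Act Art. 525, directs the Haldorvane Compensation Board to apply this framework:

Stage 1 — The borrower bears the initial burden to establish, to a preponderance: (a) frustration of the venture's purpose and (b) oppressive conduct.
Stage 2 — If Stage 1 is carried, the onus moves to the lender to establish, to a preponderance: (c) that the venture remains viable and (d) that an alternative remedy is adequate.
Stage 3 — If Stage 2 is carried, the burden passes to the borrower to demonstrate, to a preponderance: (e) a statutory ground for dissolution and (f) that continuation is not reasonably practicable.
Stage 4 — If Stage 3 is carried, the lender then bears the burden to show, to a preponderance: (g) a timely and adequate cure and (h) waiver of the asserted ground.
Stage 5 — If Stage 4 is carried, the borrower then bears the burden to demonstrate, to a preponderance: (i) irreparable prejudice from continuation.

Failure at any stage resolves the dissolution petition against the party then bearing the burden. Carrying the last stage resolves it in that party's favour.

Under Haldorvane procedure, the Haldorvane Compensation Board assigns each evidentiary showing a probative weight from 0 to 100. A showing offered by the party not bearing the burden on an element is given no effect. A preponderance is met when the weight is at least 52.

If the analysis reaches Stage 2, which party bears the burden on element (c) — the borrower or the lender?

lender

Stage 2's rule assigns the burden to the lender (to a preponderance).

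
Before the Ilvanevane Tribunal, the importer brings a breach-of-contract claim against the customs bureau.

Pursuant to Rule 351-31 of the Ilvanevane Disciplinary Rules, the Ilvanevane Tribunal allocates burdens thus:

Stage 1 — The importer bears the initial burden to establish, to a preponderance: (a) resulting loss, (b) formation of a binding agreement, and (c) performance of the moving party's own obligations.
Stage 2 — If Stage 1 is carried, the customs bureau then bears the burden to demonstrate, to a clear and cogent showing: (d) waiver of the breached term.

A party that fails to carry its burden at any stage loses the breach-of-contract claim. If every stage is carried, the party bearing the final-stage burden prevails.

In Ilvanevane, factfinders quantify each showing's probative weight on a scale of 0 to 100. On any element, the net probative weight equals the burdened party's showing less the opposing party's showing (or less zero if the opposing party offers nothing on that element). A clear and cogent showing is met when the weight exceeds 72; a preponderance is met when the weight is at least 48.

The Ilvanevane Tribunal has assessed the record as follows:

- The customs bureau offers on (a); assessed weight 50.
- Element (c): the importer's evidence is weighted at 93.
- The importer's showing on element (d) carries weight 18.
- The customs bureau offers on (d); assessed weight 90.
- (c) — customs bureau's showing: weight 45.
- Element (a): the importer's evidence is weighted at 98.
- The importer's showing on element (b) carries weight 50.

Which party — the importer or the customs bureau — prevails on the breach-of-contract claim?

Stage 1 (importer, a preponderance, weight is at least 48): (a) net 98−50=48 ≥ 48 — meets; (b) 50 ≥ 48 — meets; (c) net 93−45=48 ≥ 48 — meets.
  All elements met. The burden passes to the customs bureau.
Stage 2 (customs bureau, a clear and cogent showing, weight exceeds 72): (d) net 90−18=72 ≤ 72 — fails.
  The customs bureau does not carry Stage 2.
So the importer prevails.

importer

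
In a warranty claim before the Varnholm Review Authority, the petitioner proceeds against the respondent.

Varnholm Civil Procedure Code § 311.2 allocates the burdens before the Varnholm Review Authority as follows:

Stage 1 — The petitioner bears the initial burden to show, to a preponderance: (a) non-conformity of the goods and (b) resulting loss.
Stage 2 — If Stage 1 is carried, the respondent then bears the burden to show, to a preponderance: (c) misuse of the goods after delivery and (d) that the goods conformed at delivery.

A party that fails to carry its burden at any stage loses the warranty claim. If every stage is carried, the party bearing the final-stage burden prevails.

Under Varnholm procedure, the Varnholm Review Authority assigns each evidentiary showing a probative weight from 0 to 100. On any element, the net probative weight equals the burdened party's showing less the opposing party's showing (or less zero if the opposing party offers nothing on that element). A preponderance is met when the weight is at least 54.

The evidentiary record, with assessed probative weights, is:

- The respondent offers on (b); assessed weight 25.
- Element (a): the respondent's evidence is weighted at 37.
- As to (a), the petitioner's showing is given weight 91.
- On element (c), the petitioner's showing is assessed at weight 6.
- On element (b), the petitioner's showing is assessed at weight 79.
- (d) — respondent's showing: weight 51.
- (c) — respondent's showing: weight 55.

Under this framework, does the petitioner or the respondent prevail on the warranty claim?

Stage 1 (petitioner, a preponderance, weight is at least 54): (a) net 91−37=54 ≥ 54 — meets; (b) net 79−25=54 ≥ 54 — meets.
  The petitioner carries Stage 1; the respondent now bears the burden.
Stage 2 (respondent, a preponderance, weight is at least 54): (c) net 55−6=49 < 54 — fails; (d) 51 < 54 — fails.
  Not every element is met, so the respondent fails to carry Stage 2.
So the petitioner prevails.

petitioner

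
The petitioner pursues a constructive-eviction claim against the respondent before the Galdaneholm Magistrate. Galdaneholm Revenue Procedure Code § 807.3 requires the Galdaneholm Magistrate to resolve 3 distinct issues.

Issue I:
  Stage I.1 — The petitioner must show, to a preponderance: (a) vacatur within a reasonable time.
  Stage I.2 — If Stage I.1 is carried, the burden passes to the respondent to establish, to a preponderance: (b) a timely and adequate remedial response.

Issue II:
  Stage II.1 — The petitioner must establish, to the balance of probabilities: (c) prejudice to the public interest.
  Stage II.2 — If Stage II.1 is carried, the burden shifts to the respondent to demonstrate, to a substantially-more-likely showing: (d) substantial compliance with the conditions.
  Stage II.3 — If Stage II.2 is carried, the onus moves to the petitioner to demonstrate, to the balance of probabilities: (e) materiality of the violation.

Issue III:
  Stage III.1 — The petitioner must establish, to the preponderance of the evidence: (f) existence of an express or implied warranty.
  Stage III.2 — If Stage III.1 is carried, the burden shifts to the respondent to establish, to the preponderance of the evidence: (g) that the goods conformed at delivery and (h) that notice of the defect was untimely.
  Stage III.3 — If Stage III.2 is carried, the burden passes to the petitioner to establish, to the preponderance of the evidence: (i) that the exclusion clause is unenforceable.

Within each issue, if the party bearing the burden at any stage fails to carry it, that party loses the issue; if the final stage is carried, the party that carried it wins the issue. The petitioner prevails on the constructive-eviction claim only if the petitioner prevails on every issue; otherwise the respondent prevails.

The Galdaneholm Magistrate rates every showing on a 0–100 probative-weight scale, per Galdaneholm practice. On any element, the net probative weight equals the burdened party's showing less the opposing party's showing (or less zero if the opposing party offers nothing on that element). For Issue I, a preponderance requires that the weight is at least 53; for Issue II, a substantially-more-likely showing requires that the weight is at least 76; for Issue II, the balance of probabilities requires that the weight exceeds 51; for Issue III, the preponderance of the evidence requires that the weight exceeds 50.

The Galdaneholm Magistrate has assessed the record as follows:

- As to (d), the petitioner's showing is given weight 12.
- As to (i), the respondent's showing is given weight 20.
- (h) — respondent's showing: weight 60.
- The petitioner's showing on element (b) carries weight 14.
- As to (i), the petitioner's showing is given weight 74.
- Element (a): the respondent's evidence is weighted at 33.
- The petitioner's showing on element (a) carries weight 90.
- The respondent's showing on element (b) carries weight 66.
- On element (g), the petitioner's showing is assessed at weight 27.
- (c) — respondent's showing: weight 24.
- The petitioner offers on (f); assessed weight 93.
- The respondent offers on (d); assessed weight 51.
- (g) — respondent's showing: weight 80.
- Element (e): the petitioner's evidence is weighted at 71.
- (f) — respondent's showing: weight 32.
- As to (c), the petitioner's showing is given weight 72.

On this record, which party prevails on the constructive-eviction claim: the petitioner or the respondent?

respondent

— Issue I —
Stage I.1 — burden on petitioner; standard: a preponderance (weight is at least 53).
    (a): 90 − 33 = 57 ≥ 53 [met]
  Stage I.1 is satisfied; the onus moves to the respondent.
Stage I.2 — burden on respondent; standard: a preponderance (weight is at least 53).
    (b): 66 − 14 = 52 < 53 [not met]
  The respondent does not carry Stage I.2.
So the petitioner prevails on this issue.
— Issue II —
At Stage II.1 the petitioner must meet the balance of probabilities (weight exceeds 51): on (c) the weight is 72 less the opposing 24 gives net 48, which does not exceed 51, so (c) does not meet the standard.
  Not every element is met, so the petitioner fails to carry Stage II.1.
The respondent prevails on this issue.
— Issue III —
At Stage III.1 the petitioner must meet the preponderance of the evidence (weight exceeds 50): on (f) the weight is 93 less the opposing 32 gives net 61, which does exceed 50, so (f) meets the standard.
  Stage III.1 is satisfied; the onus moves to the respondent.
At Stage III.2 the respondent must meet the preponderance of the evidence (weight exceeds 50): on (g) the weight is 80 less the opposing 27 gives net 53, which does exceed 50, so (g) meets the standard; on (h) the weight is 60, > 50, so (h) meets the standard.
  Stage III.2 is satisfied; the onus moves to the petitioner.
At Stage III.3 the petitioner must meet the preponderance of the evidence (weight exceeds 50): on (i) the weight is 74 less the opposing 20 gives net 54, which does exceed 50, so (i) meets the standard.
  Stage III.3 carried; the final stage is satisfied.
With every stage satisfied, the petitioner prevails on this issue.
Per-issue: Issue I → petitioner; Issue II → respondent; Issue III → petitioner. The petitioner must prevail on every issue; overall, the respondent prevails.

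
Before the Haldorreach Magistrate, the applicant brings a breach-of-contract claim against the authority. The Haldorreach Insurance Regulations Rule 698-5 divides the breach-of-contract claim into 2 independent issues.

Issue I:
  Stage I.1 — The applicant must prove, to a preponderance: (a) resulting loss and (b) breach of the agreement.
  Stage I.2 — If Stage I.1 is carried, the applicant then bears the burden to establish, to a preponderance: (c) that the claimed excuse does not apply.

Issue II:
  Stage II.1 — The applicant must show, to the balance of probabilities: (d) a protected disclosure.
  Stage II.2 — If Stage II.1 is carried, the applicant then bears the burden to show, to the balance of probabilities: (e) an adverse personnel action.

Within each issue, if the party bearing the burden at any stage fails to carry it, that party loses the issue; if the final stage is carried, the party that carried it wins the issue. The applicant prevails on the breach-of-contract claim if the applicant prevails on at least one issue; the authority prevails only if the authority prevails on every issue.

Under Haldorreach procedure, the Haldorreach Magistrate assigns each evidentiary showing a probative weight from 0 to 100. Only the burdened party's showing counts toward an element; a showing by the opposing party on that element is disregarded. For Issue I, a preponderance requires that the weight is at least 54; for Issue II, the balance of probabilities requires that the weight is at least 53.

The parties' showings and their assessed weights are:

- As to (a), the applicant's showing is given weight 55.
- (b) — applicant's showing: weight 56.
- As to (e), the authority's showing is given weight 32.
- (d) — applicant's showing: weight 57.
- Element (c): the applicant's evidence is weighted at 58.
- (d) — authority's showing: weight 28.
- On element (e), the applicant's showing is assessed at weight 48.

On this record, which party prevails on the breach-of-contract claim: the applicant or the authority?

applicant

— Issue I —
Stage I.1 (applicant, a preponderance, weight is at least 54): (a) 55 ≥ 54 — meets; (b) 56 ≥ 54 — meets.
  Stage I.1 carried; the burden remains with the applicant.
Stage I.2 (applicant, a preponderance, weight is at least 54): (c) 58 ≥ 54 — meets.
  All elements met at the final stage.
All stages carried — the applicant prevails on this issue.
— Issue II —
At Stage II.1 the applicant must meet the balance of probabilities (weight is at least 53): on (d) the weight is 57 (the authority's 28 is given no effect), ≥ 53, so (d) meets the standard.
  All elements met. The applicant retains the burden for Stage II.2.
At Stage II.2 the applicant must meet the balance of probabilities (weight is at least 53): on (e) the weight is 48 (the authority's 32 is given no effect), which does not reach 53, so (e) does not meet the standard.
  The applicant does not carry Stage II.2.
The authority prevails on this issue.
Per-issue: Issue I → applicant; Issue II → authority. The applicant must prevail on at least one issue; overall, the applicant prevails.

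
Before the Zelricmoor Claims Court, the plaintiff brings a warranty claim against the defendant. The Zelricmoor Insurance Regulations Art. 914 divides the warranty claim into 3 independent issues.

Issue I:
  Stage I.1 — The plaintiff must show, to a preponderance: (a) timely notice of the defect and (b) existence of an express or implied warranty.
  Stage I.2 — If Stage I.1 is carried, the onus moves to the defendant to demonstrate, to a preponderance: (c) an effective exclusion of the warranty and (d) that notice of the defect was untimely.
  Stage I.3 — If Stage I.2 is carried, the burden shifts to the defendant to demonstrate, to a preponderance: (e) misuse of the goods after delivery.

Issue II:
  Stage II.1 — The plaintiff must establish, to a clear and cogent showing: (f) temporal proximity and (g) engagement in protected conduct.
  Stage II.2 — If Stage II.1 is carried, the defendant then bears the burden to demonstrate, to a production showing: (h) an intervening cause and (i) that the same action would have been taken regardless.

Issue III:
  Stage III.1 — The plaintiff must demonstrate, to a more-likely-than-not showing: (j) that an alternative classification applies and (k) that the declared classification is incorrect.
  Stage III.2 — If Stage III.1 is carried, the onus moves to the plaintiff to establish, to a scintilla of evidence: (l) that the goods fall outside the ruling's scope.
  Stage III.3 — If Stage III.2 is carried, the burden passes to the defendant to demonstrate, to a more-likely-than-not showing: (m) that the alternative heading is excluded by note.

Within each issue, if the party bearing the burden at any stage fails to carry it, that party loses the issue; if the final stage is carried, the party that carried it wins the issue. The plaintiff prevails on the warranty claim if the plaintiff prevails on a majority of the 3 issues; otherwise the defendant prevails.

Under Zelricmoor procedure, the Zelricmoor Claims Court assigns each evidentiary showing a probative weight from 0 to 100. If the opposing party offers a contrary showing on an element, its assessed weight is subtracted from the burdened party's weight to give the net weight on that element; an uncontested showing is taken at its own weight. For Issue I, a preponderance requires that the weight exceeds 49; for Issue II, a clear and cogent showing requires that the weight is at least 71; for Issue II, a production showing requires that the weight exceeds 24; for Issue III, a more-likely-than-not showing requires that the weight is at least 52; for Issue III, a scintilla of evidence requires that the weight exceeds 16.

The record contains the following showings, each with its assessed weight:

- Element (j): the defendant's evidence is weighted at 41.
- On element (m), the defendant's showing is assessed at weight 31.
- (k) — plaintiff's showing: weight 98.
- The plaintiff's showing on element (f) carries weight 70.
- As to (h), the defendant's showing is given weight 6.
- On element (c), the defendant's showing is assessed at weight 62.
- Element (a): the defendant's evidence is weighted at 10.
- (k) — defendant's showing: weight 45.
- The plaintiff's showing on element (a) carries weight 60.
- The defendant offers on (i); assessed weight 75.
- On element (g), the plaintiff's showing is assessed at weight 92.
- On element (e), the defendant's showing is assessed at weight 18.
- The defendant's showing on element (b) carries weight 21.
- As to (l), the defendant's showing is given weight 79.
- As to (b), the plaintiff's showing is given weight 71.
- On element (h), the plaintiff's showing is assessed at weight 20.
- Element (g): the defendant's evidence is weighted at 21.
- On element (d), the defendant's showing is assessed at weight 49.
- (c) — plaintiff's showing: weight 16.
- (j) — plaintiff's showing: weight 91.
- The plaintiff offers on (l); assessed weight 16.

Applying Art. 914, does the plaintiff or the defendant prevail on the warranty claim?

— Issue I —
Stage I.1 (plaintiff, a preponderance, weight exceeds 49): (a) net 60−10=50 > 49 — meets; (b) net 71−21=50 > 49 — meets.
  Stage I.1 carried; the burden shifts to the defendant.
Stage I.2 (defendant, a preponderance, weight exceeds 49): (c) net 62−16=46 ≤ 49 — fails; (d) 49 ≤ 49 — fails.
  Not every element is met, so the defendant fails to carry Stage I.2.
The plaintiff prevails on this issue.
— Issue II —
At Stage II.1 the plaintiff must meet a clear and cogent showing (weight is at least 71): on (f) the weight is 70, < 71, so (f) does not meet the standard; on (g) the weight is 92 less the opposing 21 gives net 71, ≥ 71, so (g) meets the standard.
  Stage II.1 not carried; the plaintiff fails its burden.
The analysis ends at Stage II.1; the defendant prevails on this issue.
— Issue III —
At Stage III.1 the plaintiff must meet a more-likely-than-not showing (weight is at least 52): on (j) the weight is 91 less the opposing 41 gives net 50, < 52, so (j) does not meet the standard; on (k) the weight is 98 less the opposing 45 gives net 53, which does reach 52, so (k) meets the standard.
  Stage III.1 not carried; the plaintiff fails its burden.
The defendant prevails on this issue.
Per-issue: Issue I → plaintiff; Issue II → defendant; Issue III → defendant. The plaintiff must prevail on a majority of issues; overall, the defendant prevails.

defendant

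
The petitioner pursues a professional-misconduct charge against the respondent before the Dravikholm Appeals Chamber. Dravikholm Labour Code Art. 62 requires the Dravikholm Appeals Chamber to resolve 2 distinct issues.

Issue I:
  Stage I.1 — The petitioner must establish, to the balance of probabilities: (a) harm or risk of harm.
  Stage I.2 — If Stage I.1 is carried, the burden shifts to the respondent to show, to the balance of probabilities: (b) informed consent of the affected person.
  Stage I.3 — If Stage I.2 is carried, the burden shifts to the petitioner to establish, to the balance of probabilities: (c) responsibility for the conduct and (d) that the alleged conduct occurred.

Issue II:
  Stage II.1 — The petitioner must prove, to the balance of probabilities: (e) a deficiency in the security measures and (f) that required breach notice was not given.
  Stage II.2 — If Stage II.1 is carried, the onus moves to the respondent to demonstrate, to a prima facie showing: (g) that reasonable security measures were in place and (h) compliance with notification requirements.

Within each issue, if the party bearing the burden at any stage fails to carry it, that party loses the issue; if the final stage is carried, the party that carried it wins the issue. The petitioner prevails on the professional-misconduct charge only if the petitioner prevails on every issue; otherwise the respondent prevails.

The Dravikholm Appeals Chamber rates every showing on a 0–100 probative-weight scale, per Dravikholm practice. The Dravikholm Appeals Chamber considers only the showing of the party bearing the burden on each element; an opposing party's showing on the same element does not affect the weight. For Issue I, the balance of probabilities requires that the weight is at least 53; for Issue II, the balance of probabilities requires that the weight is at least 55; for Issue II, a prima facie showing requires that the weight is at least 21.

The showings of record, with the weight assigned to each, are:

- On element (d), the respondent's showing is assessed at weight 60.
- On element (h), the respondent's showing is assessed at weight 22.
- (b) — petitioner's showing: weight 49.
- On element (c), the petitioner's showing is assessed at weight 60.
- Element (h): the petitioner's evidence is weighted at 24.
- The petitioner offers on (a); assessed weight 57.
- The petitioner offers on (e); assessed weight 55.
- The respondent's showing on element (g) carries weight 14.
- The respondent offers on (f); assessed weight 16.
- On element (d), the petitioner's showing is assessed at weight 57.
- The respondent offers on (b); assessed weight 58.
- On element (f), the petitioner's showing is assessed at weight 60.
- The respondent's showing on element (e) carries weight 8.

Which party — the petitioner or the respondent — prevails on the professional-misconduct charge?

petitioner

— Issue I —
At Stage I.1 the petitioner must meet the balance of probabilities (weight is at least 53): on (a) the weight is 57, ≥ 53, so (a) meets the standard.
  All elements met. The burden passes to the respondent.
At Stage I.2 the respondent must meet the balance of probabilities (weight is at least 53): on (b) the weight is 58 (the petitioner's 49 is given no effect), ≥ 53, so (b) meets the standard.
  All elements met. The burden passes to the petitioner.
At Stage I.3 the petitioner must meet the balance of probabilities (weight is at least 53): on (c) the weight is 60, ≥ 53, so (c) meets the standard; on (d) the weight is 57 (the respondent's 60 is given no effect), ≥ 53, so (d) meets the standard.
  The petitioner carries the last stage.
With every stage satisfied, the petitioner prevails on this issue.
— Issue II —
Stage II.1 (petitioner, the balance of probabilities, weight is at least 55): (e) 55 (respondent's 8 disregarded) ≥ 55 — meets; (f) 60 (respondent's 16 disregarded) ≥ 55 — meets.
  Stage II.1 carried; the burden shifts to the respondent.
Stage II.2 (respondent, a prima facie showing, weight is at least 21): (g) 14 < 21 — fails; (h) 22 (petitioner's 24 disregarded) ≥ 21 — meets.
  The respondent does not carry Stage II.2.
The petitioner prevails on this issue.
Per-issue: Issue I → petitioner; Issue II → petitioner. The petitioner must prevail on every issue; overall, the petitioner prevails.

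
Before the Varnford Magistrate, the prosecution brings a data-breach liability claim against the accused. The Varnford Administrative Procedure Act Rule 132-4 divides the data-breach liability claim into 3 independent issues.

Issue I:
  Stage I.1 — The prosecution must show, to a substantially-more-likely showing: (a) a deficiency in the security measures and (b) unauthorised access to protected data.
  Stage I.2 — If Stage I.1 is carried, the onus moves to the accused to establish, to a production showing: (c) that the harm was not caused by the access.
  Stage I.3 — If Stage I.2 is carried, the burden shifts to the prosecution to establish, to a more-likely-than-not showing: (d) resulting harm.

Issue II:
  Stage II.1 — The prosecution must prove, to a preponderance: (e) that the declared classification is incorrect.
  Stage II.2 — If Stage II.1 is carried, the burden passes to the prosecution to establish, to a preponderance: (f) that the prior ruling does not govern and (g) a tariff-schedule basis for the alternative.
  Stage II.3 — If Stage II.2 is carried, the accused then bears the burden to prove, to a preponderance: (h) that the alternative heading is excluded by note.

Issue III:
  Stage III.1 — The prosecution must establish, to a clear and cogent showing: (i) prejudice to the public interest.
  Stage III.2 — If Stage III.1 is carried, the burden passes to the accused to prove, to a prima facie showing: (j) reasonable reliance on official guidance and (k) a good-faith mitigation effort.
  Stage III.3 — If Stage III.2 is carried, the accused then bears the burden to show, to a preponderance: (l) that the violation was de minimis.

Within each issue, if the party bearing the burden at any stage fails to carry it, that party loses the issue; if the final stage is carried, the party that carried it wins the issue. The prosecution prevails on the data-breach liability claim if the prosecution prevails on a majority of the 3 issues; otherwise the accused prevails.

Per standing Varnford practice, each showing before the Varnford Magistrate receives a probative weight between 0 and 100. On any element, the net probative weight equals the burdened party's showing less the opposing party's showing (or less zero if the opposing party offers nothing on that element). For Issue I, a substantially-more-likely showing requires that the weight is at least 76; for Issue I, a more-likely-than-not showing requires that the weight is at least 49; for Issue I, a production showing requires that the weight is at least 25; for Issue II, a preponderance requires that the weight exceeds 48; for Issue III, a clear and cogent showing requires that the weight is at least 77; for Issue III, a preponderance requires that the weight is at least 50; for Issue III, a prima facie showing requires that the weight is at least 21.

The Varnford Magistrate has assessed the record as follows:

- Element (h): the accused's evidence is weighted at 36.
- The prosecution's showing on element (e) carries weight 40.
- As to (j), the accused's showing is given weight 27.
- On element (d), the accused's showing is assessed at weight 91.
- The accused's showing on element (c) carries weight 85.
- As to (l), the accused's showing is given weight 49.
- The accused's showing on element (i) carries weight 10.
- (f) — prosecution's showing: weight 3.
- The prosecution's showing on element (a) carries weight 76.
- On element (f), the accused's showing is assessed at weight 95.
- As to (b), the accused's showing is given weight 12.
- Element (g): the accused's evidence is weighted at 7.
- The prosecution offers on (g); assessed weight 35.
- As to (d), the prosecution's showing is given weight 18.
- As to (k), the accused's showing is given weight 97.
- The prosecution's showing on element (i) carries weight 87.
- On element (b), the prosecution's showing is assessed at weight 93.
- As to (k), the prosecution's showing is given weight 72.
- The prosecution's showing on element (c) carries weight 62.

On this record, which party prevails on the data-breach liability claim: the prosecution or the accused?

prosecution

— Issue I —
At Stage I.1 the prosecution must meet a substantially-more-likely showing (weight is at least 76): on (a) the weight is 76, ≥ 76, so (a) meets the standard; on (b) the weight is 93 less the opposing 12 gives net 81, which does reach 76, so (b) meets the standard.
  Stage I.1 carried; the burden shifts to the accused.
At Stage I.2 the accused must meet a production showing (weight is at least 25): on (c) the weight is 85 less the opposing 62 gives net 23, < 25, so (c) does not meet the standard.
  Not every element is met, so the accused fails to carry Stage I.2.
The prosecution prevails on this issue.
— Issue II —
Stage II.1 — burden on prosecution; standard: a preponderance (weight exceeds 48).
    (e): 40 ≤ 48 [not met]
  Stage II.1 not carried; the prosecution fails its burden.
The accused prevails on this issue.
— Issue III —
Stage III.1 — burden on prosecution; standard: a clear and cogent showing (weight is at least 77).
    (i): 87 − 10 = 77 ≥ 77 [met]
  Stage III.1 is satisfied; the onus moves to the accused.
Stage III.2 — burden on accused; standard: a prima facie showing (weight is at least 21).
    (j): 27 ≥ 21 [met]
    (k): 97 − 72 = 25 ≥ 21 [met]
  All elements met. The accused retains the burden for Stage III.3.
Stage III.3 — burden on accused; standard: a preponderance (weight is at least 50).
    (l): 49 < 50 [not met]
  The accused does not carry Stage III.3.
The analysis ends at Stage III.3; the prosecution prevails on this issue.
Per-issue: Issue I → prosecution; Issue II → accused; Issue III → prosecution. The prosecution must prevail on a majority of issues; overall, the prosecution prevails.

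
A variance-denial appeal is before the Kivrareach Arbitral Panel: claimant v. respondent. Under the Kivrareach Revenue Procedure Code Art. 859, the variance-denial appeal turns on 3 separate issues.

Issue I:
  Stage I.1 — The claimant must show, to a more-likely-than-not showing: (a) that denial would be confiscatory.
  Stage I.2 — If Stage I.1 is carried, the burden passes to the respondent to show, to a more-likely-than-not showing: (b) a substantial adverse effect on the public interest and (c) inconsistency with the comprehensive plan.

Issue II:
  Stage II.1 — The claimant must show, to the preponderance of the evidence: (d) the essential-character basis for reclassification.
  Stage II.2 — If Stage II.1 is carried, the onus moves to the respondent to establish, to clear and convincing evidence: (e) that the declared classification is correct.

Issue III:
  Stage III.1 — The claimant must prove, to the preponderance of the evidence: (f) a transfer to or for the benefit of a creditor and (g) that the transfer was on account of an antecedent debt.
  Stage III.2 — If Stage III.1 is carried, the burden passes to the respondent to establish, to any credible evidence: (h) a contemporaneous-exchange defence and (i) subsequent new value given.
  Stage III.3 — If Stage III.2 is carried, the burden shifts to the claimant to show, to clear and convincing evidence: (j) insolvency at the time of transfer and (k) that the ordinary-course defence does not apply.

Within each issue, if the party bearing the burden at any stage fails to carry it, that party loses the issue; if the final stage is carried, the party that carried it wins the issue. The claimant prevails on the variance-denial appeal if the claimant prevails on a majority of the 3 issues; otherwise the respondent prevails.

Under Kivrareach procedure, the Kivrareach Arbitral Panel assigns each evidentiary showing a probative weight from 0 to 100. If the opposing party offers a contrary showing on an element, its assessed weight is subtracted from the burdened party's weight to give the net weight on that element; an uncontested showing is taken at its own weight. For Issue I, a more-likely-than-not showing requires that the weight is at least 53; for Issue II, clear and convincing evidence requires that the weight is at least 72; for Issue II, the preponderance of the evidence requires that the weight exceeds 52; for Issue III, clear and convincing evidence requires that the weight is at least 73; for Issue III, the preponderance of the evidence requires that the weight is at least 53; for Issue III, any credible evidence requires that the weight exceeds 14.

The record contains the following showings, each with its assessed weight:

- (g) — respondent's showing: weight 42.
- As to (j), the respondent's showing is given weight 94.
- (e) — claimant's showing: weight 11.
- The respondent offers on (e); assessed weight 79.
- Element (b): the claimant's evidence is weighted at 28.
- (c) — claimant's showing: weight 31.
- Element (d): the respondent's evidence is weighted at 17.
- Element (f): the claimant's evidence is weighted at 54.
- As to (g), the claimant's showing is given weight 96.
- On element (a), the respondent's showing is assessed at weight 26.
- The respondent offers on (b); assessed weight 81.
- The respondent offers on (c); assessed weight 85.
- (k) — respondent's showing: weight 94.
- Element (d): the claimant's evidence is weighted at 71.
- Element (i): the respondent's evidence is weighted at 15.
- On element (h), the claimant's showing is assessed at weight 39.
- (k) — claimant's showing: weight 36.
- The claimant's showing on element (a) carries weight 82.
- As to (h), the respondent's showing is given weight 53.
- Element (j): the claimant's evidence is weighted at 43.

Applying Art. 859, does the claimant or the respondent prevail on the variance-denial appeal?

claimant

— Issue I —
Stage I.1 (claimant, a more-likely-than-not showing, weight is at least 53): (a) net 82−26=56 ≥ 53 — meets.
  Stage I.1 carried; the burden shifts to the respondent.
Stage I.2 (respondent, a more-likely-than-not showing, weight is at least 53): (b) net 81−28=53 ≥ 53 — meets; (c) net 85−31=54 ≥ 53 — meets.
  All elements met at the final stage.
All stages carried — the respondent prevails on this issue.
— Issue II —
Stage II.1 — burden on claimant; standard: the preponderance of the evidence (weight exceeds 52).
    (d): 71 − 17 = 54 > 52 [met]
  All elements met. The burden passes to the respondent.
Stage II.2 — burden on respondent; standard: clear and convincing evidence (weight is at least 72).
    (e): 79 − 11 = 68 < 72 [not met]
  The respondent does not carry Stage II.2.
The analysis ends at Stage II.2; the claimant prevails on this issue.
— Issue III —
Stage III.1 — burden on claimant; standard: the preponderance of the evidence (weight is at least 53).
    (f): 54 ≥ 53 [met]
    (g): 96 − 42 = 54 ≥ 53 [met]
  Stage III.1 carried; the burden shifts to the respondent.
Stage III.2 — burden on respondent; standard: any credible evidence (weight exceeds 14).
    (h): 53 − 39 = 14 ≤ 14 [not met]
    (i): 15 > 14 [met]
  The respondent does not carry Stage III.2.
So the claimant prevails on this issue.
Per-issue: Issue I → respondent; Issue II → claimant; Issue III → claimant. The claimant must prevail on a majority of issues; overall, the claimant prevails.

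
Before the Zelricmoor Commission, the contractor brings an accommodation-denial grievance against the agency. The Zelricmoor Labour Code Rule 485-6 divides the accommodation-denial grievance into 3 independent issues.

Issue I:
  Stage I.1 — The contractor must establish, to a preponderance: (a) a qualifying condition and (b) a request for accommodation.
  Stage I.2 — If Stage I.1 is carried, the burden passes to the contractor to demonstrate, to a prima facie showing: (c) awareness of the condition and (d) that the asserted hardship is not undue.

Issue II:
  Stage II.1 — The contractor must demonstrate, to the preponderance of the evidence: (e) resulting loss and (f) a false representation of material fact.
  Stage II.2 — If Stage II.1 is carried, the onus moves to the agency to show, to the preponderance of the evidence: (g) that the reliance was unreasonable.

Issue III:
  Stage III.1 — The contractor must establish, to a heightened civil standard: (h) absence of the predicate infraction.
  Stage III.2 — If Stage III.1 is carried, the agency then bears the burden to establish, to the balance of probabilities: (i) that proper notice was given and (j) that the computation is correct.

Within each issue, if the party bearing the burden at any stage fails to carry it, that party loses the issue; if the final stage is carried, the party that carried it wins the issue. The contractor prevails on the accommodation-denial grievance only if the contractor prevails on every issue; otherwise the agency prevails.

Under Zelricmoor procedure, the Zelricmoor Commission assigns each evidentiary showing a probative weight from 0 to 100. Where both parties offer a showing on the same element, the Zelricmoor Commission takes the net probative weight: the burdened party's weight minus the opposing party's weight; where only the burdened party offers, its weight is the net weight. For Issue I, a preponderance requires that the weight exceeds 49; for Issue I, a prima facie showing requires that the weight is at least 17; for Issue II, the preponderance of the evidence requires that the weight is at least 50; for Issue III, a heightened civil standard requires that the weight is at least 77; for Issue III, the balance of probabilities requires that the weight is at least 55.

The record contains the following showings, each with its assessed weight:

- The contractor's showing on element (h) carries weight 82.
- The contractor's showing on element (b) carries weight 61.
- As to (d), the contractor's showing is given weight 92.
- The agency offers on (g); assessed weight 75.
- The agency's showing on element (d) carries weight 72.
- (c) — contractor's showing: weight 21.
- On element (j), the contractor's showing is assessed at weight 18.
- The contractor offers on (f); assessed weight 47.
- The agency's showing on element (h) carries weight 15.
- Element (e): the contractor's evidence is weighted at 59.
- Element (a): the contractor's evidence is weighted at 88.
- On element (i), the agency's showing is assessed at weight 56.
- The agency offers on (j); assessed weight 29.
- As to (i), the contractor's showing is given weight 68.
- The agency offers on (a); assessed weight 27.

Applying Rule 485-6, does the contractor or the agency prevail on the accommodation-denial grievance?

— Issue I —
At Stage I.1 the contractor must meet a preponderance (weight exceeds 49): on (a) the weight is 88 less the opposing 27 gives net 61, which does exceed 49, so (a) meets the standard; on (b) the weight is 61, which does exceed 49, so (b) meets the standard.
  All elements met. The contractor retains the burden for Stage I.2.
At Stage I.2 the contractor must meet a prima facie showing (weight is at least 17): on (c) the weight is 21, which does reach 17, so (c) meets the standard; on (d) the weight is 92 less the opposing 72 gives net 20, which does reach 17, so (d) meets the standard.
  The contractor carries the last stage.
All stages carried — the contractor prevails on this issue.
— Issue II —
Stage II.1 (contractor, the preponderance of the evidence, weight is at least 50): (e) 59 ≥ 50 — meets; (f) 47 < 50 — fails.
  Stage II.1 not carried; the contractor fails its burden.
The analysis ends at Stage II.1; the agency prevails on this issue.
— Issue III —
At Stage III.1 the contractor must meet a heightened civil standard (weight is at least 77): on (h) the weight is 82 less the opposing 15 gives net 67, < 77, so (h) does not meet the standard.
  Not every element is met, so the contractor fails to carry Stage III.1.
The analysis ends at Stage III.1; the agency prevails on this issue.
Per-issue: Issue I → contractor; Issue II → agency; Issue III → agency. The contractor must prevail on every issue; overall, the agency prevails.

agency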